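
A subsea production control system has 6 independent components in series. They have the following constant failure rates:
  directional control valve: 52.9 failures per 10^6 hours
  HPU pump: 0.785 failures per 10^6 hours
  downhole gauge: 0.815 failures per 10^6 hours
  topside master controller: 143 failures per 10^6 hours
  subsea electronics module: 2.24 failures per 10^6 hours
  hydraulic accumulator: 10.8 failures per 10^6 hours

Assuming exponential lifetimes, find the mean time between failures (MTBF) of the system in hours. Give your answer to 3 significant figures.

4750

Series of exponential components: λ_sys = Σ λ_i
λ_sys = 0.0000529 + 0.000000785 + 0.000000815 + 0.000143 + 0.00000224 + 0.0000108 = 2.1054e-04 /h
MTBF = 1 / λ_sys = 4750 h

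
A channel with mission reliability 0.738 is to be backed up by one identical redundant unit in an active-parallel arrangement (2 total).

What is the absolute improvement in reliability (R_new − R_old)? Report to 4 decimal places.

R_before = 0.738
R_after = 1 − (1 − 0.738)^2 = 0.9314
ΔR = 0.9314 − 0.738 = 0.1934

0.1934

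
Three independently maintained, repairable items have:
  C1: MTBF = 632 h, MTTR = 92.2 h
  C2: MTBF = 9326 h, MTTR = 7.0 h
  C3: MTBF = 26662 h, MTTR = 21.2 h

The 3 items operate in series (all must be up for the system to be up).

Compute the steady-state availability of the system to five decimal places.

A(C1) = MTBF/(MTBF+MTTR) = 632/(632+92.2) = 0.872687
A(C2) = MTBF/(MTBF+MTTR) = 9326/(9326+7.0) = 0.999250
A(C3) = MTBF/(MTBF+MTTR) = 26662/(26662+21.2) = 0.999205
Series availability: 0.872687 × 0.999250 × 0.999205 = 0.87134

0.87134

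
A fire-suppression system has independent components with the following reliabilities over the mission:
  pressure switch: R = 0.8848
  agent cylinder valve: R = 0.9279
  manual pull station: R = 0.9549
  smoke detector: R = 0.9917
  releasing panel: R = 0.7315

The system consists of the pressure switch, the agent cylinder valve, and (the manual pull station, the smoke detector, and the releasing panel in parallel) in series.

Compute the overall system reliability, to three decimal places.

0.821

Parallel (manual pull station, smoke detector, and releasing panel): 1 − (1 − 0.95490)(1 − 0.99170)(1 − 0.73150) = 0.99990
Series (pressure switch, agent cylinder valve, and [0.99990]): 0.88480 × 0.92790 × 0.99990 = 0.821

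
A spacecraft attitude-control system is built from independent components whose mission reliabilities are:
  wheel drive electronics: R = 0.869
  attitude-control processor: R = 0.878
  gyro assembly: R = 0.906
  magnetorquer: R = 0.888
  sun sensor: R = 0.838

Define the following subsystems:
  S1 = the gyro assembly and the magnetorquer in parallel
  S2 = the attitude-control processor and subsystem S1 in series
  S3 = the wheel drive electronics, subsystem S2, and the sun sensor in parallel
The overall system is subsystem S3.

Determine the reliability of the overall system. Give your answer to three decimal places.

Parallel (gyro assembly and magnetorquer): 1 − (1 − 0.90600)(1 − 0.88800) = 0.98947
Series (attitude-control processor and [0.98947]): 0.87800 × 0.98947 = 0.86875
Parallel (wheel drive electronics, [0.86875], and sun sensor): 1 − (1 − 0.86900)(1 − 0.86875)(1 − 0.83800) = 0.997

0.997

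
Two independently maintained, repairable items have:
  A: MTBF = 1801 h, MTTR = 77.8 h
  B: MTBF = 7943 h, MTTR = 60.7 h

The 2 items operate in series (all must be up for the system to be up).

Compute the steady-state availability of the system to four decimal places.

0.9513

A(A) = MTBF/(MTBF+MTTR) = 1801/(1801+77.8) = 0.958591
A(B) = MTBF/(MTBF+MTTR) = 7943/(7943+60.7) = 0.992416
Series availability: 0.958591 × 0.992416 = 0.9513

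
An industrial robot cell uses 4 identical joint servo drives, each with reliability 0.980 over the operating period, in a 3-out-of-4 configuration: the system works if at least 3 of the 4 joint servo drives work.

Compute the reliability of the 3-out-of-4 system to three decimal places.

0.998

R = Σ_{i=3}^{4} C(4,i) p^i (1−p)^{4−i} with p = 0.980
C(4,3)·0.980^3·0.020^1 = 0.07530
C(4,4)·0.980^4·0.020^0 = 0.92237
Sum = 0.998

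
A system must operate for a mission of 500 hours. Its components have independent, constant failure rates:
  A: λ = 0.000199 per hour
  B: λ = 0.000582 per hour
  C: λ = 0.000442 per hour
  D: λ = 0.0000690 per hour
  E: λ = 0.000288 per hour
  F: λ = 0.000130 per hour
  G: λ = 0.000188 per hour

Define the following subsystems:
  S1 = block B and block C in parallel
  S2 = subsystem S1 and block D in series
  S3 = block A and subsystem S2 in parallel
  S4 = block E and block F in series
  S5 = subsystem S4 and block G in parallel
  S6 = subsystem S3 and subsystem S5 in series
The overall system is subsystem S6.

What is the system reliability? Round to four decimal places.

R(A) = exp(−0.000199 × 500) = 0.905290
R(B) = exp(−0.000582 × 500) = 0.747516
R(C) = exp(−0.000442 × 500) = 0.801717
R(D) = exp(−0.0000690 × 500) = 0.966088
R(E) = exp(−0.000288 × 500) = 0.865888
R(F) = exp(−0.000130 × 500) = 0.937067
R(G) = exp(−0.000188 × 500) = 0.910283
Parallel (B and C): 1 − (1 − 0.747516)(1 − 0.801717) = 0.949937
Series ([0.949937] and D): 0.949937 × 0.966088 = 0.917723
Parallel (A and [0.917723]): 1 − (1 − 0.905290)(1 − 0.917723) = 0.992208
Series (E and F): 0.865888 × 0.937067 = 0.811395
Parallel ([0.811395] and G): 1 − (1 − 0.811395)(1 − 0.910283) = 0.983079
Series ([0.992208] and [0.983079]): 0.992208 × 0.983079 = 0.9754

0.9754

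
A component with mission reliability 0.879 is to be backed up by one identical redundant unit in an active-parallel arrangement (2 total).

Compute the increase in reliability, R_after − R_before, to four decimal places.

0.1064

R_before = 0.879
R_after = 1 − (1 − 0.879)^2 = 0.9854
ΔR = 0.9854 − 0.879 = 0.1064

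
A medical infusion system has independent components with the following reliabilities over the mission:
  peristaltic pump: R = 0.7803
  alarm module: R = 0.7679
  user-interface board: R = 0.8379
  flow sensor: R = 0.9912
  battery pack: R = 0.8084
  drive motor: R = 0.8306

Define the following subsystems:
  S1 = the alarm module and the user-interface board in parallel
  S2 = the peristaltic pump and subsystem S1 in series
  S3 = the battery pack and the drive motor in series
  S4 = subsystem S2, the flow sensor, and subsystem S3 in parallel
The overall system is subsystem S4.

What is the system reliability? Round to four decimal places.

Parallel (alarm module and user-interface board): 1 − (1 − 0.767900)(1 − 0.837900) = 0.962377
Series (peristaltic pump and [0.962377]): 0.780300 × 0.962377 = 0.750943
Series (battery pack and drive motor): 0.808400 × 0.830600 = 0.671457
Parallel ([0.750943], flow sensor, and [0.671457]): 1 − (1 − 0.750943)(1 − 0.991200)(1 − 0.671457) = 0.9993

0.9993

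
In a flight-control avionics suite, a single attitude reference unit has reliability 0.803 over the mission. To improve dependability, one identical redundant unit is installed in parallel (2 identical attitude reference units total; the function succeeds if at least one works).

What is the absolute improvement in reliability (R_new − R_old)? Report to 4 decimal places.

R_before = 0.803
R_after = 1 − (1 − 0.803)^2 = 0.9612
ΔR = 0.9612 − 0.803 = 0.1582

0.1582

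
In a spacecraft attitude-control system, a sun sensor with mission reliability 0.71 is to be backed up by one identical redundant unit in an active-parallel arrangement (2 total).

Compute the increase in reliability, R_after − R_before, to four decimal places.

R_before = 0.71
R_after = 1 − (1 − 0.71)^2 = 0.9159
ΔR = 0.9159 − 0.71 = 0.2059

0.2059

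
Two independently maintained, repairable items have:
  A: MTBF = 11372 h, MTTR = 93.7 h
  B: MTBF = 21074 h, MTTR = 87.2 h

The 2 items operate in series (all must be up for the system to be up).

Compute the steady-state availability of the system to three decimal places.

0.988

A(A) = MTBF/(MTBF+MTTR) = 11372/(11372+93.7) = 0.991828
A(B) = MTBF/(MTBF+MTTR) = 21074/(21074+87.2) = 0.995879
Series availability: 0.991828 × 0.995879 = 0.988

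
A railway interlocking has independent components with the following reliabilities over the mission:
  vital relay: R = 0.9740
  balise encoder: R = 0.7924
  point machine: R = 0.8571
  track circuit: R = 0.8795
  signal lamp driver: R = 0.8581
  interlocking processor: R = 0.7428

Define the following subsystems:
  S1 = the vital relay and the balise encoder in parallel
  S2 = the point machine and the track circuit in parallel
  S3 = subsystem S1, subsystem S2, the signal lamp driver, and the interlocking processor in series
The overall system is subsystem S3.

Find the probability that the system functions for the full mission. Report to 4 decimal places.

Parallel (vital relay and balise encoder): 1 − (1 − 0.974000)(1 − 0.792400) = 0.994602
Parallel (point machine and track circuit): 1 − (1 − 0.857100)(1 − 0.879500) = 0.982781
Series ([0.994602], [0.982781], signal lamp driver, and interlocking processor): 0.994602 × 0.982781 × 0.858100 × 0.742800 = 0.6230

0.6230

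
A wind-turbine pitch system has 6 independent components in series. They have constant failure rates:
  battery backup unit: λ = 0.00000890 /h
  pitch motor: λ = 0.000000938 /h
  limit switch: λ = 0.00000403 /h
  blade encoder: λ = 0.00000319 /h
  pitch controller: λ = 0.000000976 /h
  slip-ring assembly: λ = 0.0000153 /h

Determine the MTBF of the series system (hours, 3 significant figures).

Series of exponential components: λ_sys = Σ λ_i
λ_sys = 0.00000890 + 0.000000938 + 0.00000403 + 0.00000319 + 0.000000976 + 0.0000153 = 3.3334e-05 /h
MTBF = 1 / λ_sys = 30000 h

30000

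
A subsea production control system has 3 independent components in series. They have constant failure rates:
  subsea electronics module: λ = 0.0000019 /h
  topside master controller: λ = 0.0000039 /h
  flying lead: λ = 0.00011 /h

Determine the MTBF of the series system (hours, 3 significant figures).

Series of exponential components: λ_sys = Σ λ_i
λ_sys = 0.0000019 + 0.0000039 + 0.00011 = 1.1580e-04 /h
MTBF = 1 / λ_sys = 8640 h

8640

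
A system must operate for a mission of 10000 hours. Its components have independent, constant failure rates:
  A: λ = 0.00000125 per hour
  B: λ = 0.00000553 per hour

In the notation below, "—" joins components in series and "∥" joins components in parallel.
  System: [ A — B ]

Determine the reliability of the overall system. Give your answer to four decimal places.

0.9344

R(A) = exp(−0.00000125 × 10000) = 0.987578
R(B) = exp(−0.00000553 × 10000) = 0.946201
Series (A and B): 0.987578 × 0.946201 = 0.9344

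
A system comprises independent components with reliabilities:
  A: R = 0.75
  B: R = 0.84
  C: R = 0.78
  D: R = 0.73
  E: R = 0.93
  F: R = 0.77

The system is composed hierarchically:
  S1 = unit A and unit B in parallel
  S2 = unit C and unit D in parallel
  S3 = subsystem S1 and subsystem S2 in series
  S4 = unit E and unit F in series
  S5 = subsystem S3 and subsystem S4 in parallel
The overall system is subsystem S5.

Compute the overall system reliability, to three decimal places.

Parallel (A and B): 1 − (1 − 0.75000)(1 − 0.84000) = 0.96000
Parallel (C and D): 1 − (1 − 0.78000)(1 − 0.73000) = 0.94060
Series ([0.96000] and [0.94060]): 0.96000 × 0.94060 = 0.90298
Series (E and F): 0.93000 × 0.77000 = 0.71610
Parallel ([0.90298] and [0.71610]): 1 − (1 − 0.90298)(1 − 0.71610) = 0.972

0.972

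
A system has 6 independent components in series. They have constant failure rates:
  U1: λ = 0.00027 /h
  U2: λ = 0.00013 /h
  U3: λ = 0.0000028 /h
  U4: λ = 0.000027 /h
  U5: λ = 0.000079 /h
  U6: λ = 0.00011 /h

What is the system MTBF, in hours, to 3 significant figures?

1620

Series of exponential components: λ_sys = Σ λ_i
λ_sys = 0.00027 + 0.00013 + 0.0000028 + 0.000027 + 0.000079 + 0.00011 = 6.1880e-04 /h
MTBF = 1 / λ_sys = 1620 h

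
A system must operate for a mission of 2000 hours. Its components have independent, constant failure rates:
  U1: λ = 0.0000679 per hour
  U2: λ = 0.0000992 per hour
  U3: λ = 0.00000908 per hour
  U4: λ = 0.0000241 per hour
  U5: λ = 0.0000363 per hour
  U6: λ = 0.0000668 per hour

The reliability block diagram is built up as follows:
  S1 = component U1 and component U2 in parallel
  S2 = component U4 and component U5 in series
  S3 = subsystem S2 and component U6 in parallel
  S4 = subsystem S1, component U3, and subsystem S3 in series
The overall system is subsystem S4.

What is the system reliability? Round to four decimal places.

R(U1) = exp(−0.0000679 × 2000) = 0.873017
R(U2) = exp(−0.0000992 × 2000) = 0.820042
R(U3) = exp(−0.00000908 × 2000) = 0.982004
R(U4) = exp(−0.0000241 × 2000) = 0.952943
R(U5) = exp(−0.0000363 × 2000) = 0.929973
R(U6) = exp(−0.0000668 × 2000) = 0.874940
Parallel (U1 and U2): 1 − (1 − 0.873017)(1 − 0.820042) = 0.977148
Series (U4 and U5): 0.952943 × 0.929973 = 0.886211
Parallel ([0.886211] and U6): 1 − (1 − 0.886211)(1 − 0.874940) = 0.985770
Series ([0.977148], U3, and [0.985770]): 0.977148 × 0.982004 × 0.985770 = 0.9459

0.9459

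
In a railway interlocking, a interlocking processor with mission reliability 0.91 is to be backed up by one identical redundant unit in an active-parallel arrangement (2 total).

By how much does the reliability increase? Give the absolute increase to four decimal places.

R_before = 0.91
R_after = 1 − (1 − 0.91)^2 = 0.9919
ΔR = 0.9919 − 0.91 = 0.0819

0.0819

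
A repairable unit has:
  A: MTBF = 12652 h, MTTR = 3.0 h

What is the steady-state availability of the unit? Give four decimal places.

0.9998

A(A) = MTBF/(MTBF+MTTR) = 12652/(12652+3.0) = 0.9998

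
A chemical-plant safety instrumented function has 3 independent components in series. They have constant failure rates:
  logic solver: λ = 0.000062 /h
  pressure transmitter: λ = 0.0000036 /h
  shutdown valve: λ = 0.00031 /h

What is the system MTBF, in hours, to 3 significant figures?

2660

Series of exponential components: λ_sys = Σ λ_i
λ_sys = 0.000062 + 0.0000036 + 0.00031 = 3.7560e-04 /h
MTBF = 1 / λ_sys = 2660 h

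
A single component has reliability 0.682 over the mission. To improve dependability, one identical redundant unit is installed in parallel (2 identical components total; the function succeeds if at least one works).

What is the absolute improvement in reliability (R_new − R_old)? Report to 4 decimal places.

0.2169

R_before = 0.682
R_after = 1 − (1 − 0.682)^2 = 0.8989
ΔR = 0.8989 − 0.682 = 0.2169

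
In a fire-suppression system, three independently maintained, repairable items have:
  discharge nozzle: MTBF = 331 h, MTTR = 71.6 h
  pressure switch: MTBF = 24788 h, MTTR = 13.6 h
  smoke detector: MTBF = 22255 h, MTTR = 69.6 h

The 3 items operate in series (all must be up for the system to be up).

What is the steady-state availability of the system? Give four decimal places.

A(discharge nozzle) = MTBF/(MTBF+MTTR) = 331/(331+71.6) = 0.822156
A(pressure switch) = MTBF/(MTBF+MTTR) = 24788/(24788+13.6) = 0.999452
A(smoke detector) = MTBF/(MTBF+MTTR) = 22255/(22255+69.6) = 0.996882
Series availability: 0.822156 × 0.999452 × 0.996882 = 0.8191

0.8191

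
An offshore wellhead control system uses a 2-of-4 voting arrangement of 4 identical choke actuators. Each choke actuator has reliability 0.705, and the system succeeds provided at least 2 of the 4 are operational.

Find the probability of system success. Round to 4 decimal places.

R = Σ_{i=2}^{4} C(4,i) p^i (1−p)^{4−i} with p = 0.705
C(4,2)·0.705^2·0.295^2 = 0.259522
C(4,3)·0.705^3·0.295^1 = 0.413475
C(4,4)·0.705^4·0.295^0 = 0.247034
Sum = 0.9200

0.9200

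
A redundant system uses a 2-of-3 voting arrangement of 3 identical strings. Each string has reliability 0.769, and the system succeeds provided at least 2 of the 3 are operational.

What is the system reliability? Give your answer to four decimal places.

R = Σ_{i=2}^{3} C(3,i) p^i (1−p)^{3−i} with p = 0.769
C(3,2)·0.769^2·0.231^1 = 0.409813
C(3,3)·0.769^3·0.231^0 = 0.454757
Sum = 0.8646

0.8646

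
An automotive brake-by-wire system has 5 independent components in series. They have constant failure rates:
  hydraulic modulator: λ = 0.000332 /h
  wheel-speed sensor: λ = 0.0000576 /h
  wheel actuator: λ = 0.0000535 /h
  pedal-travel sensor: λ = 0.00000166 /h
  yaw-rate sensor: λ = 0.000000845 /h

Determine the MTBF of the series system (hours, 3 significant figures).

2240

Series of exponential components: λ_sys = Σ λ_i
λ_sys = 0.000332 + 0.0000576 + 0.0000535 + 0.00000166 + 0.000000845 = 4.4561e-04 /h
MTBF = 1 / λ_sys = 2240 h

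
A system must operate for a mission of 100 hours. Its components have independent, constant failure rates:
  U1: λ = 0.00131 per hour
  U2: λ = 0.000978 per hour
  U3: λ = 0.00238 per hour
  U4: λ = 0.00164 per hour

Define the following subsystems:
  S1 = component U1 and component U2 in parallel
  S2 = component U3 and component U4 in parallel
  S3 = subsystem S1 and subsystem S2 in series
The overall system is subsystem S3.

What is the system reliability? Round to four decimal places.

0.9569

R(U1) = exp(−0.00131 × 100) = 0.877218
R(U2) = exp(−0.000978 × 100) = 0.906830
R(U3) = exp(−0.00238 × 100) = 0.788203
R(U4) = exp(−0.00164 × 100) = 0.848742
Parallel (U1 and U2): 1 − (1 − 0.877218)(1 − 0.906830) = 0.988560
Parallel (U3 and U4): 1 − (1 − 0.788203)(1 − 0.848742) = 0.967964
Series ([0.988560] and [0.967964]): 0.988560 × 0.967964 = 0.9569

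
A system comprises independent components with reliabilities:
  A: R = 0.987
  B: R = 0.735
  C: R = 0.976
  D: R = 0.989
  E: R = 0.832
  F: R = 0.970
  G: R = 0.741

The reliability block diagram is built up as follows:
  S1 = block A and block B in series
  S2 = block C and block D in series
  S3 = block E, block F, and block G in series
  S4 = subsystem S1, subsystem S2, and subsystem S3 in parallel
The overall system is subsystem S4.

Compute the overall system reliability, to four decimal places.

0.9962

Series (A and B): 0.987000 × 0.735000 = 0.725445
Series (C and D): 0.976000 × 0.989000 = 0.965264
Series (E, F, and G): 0.832000 × 0.970000 × 0.741000 = 0.598017
Parallel ([0.725445], [0.965264], and [0.598017]): 1 − (1 − 0.725445)(1 − 0.965264)(1 − 0.598017) = 0.9962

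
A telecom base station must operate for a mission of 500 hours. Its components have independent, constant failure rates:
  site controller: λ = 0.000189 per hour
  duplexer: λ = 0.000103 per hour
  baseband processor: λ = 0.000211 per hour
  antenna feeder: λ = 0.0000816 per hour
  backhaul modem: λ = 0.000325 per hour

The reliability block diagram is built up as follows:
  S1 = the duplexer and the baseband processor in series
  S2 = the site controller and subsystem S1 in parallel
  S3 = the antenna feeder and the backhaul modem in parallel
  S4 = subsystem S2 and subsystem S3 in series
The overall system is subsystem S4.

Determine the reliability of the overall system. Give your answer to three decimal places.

R(site controller) = exp(−0.000189 × 500) = 0.90983
R(duplexer) = exp(−0.000103 × 500) = 0.94980
R(baseband processor) = exp(−0.000211 × 500) = 0.89987
R(antenna feeder) = exp(−0.0000816 × 500) = 0.96002
R(backhaul modem) = exp(−0.000325 × 500) = 0.85002
Series (duplexer and baseband processor): 0.94980 × 0.89987 = 0.85470
Parallel (site controller and [0.85470]): 1 − (1 − 0.90983)(1 − 0.85470) = 0.98690
Parallel (antenna feeder and backhaul modem): 1 − (1 − 0.96002)(1 − 0.85002) = 0.99400
Series ([0.98690] and [0.99400]): 0.98690 × 0.99400 = 0.981

0.981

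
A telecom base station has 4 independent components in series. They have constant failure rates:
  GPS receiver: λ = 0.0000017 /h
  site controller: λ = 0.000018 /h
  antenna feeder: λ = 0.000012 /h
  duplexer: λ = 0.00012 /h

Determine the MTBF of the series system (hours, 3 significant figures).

Series of exponential components: λ_sys = Σ λ_i
λ_sys = 0.0000017 + 0.000018 + 0.000012 + 0.00012 = 1.5170e-04 /h
MTBF = 1 / λ_sys = 6590 h

6590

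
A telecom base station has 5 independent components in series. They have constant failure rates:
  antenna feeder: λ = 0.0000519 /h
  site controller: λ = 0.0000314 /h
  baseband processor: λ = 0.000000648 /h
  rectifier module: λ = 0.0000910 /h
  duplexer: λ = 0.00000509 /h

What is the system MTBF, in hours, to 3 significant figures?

Series of exponential components: λ_sys = Σ λ_i
λ_sys = 0.0000519 + 0.0000314 + 0.000000648 + 0.0000910 + 0.00000509 = 1.8004e-04 /h
MTBF = 1 / λ_sys = 5550 h

5550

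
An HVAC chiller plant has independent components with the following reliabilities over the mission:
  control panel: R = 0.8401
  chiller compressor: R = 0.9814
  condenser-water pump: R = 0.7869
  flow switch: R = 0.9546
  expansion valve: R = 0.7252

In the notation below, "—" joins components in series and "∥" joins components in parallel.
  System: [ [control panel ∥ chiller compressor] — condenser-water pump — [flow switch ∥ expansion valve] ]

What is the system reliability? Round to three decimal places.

Parallel (control panel and chiller compressor): 1 − (1 − 0.84010)(1 − 0.98140) = 0.99703
Parallel (flow switch and expansion valve): 1 − (1 − 0.95460)(1 − 0.72520) = 0.98752
Series ([0.99703], condenser-water pump, and [0.98752]): 0.99703 × 0.78690 × 0.98752 = 0.775

0.775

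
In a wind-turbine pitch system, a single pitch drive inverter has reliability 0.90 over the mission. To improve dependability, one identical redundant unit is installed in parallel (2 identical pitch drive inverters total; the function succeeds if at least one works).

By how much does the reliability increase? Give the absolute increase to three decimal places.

0.090

R_before = 0.90
R_after = 1 − (1 − 0.90)^2 = 0.990
ΔR = 0.990 − 0.90 = 0.090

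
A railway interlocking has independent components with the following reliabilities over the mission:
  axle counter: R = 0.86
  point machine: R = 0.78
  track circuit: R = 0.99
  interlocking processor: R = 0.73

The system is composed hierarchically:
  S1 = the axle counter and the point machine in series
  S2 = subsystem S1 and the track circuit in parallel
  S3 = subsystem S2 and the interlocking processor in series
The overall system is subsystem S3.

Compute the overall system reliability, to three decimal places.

Series (axle counter and point machine): 0.86000 × 0.78000 = 0.67080
Parallel ([0.67080] and track circuit): 1 − (1 − 0.67080)(1 − 0.99000) = 0.99671
Series ([0.99671] and interlocking processor): 0.99671 × 0.73000 = 0.728

0.728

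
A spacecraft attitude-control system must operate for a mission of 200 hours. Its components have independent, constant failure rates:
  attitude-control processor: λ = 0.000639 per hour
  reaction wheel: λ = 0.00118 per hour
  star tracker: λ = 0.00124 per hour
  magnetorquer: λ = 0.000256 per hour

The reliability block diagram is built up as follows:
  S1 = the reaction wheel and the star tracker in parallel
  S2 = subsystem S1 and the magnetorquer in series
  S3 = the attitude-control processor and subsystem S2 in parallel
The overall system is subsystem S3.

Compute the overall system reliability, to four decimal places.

R(attitude-control processor) = exp(−0.000639 × 200) = 0.880029
R(reaction wheel) = exp(−0.00118 × 200) = 0.789781
R(star tracker) = exp(−0.00124 × 200) = 0.780360
R(magnetorquer) = exp(−0.000256 × 200) = 0.950089
Parallel (reaction wheel and star tracker): 1 − (1 − 0.789781)(1 − 0.780360) = 0.953827
Series ([0.953827] and magnetorquer): 0.953827 × 0.950089 = 0.906221
Parallel (attitude-control processor and [0.906221]): 1 − (1 − 0.880029)(1 − 0.906221) = 0.9887

0.9887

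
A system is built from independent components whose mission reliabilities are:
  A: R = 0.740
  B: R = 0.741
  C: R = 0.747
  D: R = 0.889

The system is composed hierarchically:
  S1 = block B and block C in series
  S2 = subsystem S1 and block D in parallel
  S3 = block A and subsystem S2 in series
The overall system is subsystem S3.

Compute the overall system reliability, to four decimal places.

0.7033

Series (B and C): 0.741000 × 0.747000 = 0.553527
Parallel ([0.553527] and D): 1 − (1 − 0.553527)(1 − 0.889000) = 0.950441
Series (A and [0.950441]): 0.740000 × 0.950441 = 0.7033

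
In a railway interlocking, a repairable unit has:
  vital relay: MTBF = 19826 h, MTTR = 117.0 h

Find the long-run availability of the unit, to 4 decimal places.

0.9941

A(vital relay) = MTBF/(MTBF+MTTR) = 19826/(19826+117.0) = 0.9941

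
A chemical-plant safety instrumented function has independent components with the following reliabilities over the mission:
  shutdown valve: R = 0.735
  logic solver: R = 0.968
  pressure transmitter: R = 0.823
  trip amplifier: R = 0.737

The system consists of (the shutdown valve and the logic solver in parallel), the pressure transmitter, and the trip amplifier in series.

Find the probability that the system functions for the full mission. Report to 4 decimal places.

0.6014

Parallel (shutdown valve and logic solver): 1 − (1 − 0.735000)(1 − 0.968000) = 0.991520
Series ([0.991520], pressure transmitter, and trip amplifier): 0.991520 × 0.823000 × 0.737000 = 0.6014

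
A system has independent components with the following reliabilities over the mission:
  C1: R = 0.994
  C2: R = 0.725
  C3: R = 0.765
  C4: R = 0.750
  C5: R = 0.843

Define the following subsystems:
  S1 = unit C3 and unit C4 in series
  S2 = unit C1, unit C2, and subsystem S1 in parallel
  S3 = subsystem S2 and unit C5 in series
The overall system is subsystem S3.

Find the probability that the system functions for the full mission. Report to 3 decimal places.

0.842

Series (C3 and C4): 0.76500 × 0.75000 = 0.57375
Parallel (C1, C2, and [0.57375]): 1 − (1 − 0.99400)(1 − 0.72500)(1 − 0.57375) = 0.99930
Series ([0.99930] and C5): 0.99930 × 0.84300 = 0.842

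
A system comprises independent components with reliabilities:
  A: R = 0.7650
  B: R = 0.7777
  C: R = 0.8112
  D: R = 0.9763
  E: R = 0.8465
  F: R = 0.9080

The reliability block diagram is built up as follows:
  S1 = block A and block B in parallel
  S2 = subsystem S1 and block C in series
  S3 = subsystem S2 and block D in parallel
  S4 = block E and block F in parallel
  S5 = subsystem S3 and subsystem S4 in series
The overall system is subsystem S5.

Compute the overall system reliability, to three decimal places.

0.980

Parallel (A and B): 1 − (1 − 0.76500)(1 − 0.77770) = 0.94776
Series ([0.94776] and C): 0.94776 × 0.81120 = 0.76882
Parallel ([0.76882] and D): 1 − (1 − 0.76882)(1 − 0.97630) = 0.99452
Parallel (E and F): 1 − (1 − 0.84650)(1 − 0.90800) = 0.98588
Series ([0.99452] and [0.98588]): 0.99452 × 0.98588 = 0.980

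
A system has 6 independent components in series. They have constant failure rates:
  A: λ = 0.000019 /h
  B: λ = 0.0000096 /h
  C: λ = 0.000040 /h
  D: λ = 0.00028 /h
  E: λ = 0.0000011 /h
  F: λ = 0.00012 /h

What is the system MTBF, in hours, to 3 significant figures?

Series of exponential components: λ_sys = Σ λ_i
λ_sys = 0.000019 + 0.0000096 + 0.000040 + 0.00028 + 0.0000011 + 0.00012 = 4.6970e-04 /h
MTBF = 1 / λ_sys = 2130 h

2130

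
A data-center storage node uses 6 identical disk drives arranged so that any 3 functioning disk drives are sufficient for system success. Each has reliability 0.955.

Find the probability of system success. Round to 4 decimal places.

R = Σ_{i=3}^{6} C(6,i) p^i (1−p)^{6−i} with p = 0.955
C(6,3)·0.955^3·0.045^3 = 0.001587
C(6,4)·0.955^4·0.045^2 = 0.025266
C(6,5)·0.955^5·0.045^1 = 0.214477
C(6,6)·0.955^6·0.045^0 = 0.758613
Sum = 0.9999

0.9999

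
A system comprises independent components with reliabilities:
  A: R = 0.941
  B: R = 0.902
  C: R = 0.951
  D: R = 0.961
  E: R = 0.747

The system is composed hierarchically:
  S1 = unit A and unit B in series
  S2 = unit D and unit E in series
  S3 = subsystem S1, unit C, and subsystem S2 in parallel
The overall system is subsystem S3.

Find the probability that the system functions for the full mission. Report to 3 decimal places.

0.998

Series (A and B): 0.94100 × 0.90200 = 0.84878
Series (D and E): 0.96100 × 0.74700 = 0.71787
Parallel ([0.84878], C, and [0.71787]): 1 − (1 − 0.84878)(1 − 0.95100)(1 − 0.71787) = 0.998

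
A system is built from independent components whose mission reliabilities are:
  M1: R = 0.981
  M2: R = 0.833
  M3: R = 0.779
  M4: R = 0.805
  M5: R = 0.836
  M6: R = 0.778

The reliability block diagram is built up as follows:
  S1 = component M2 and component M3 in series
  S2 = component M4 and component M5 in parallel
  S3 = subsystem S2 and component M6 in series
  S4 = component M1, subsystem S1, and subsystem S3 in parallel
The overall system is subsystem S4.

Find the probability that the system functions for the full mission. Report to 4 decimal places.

Series (M2 and M3): 0.833000 × 0.779000 = 0.648907
Parallel (M4 and M5): 1 − (1 − 0.805000)(1 − 0.836000) = 0.968020
Series ([0.968020] and M6): 0.968020 × 0.778000 = 0.753120
Parallel (M1, [0.648907], and [0.753120]): 1 − (1 − 0.981000)(1 − 0.648907)(1 − 0.753120) = 0.9984

0.9984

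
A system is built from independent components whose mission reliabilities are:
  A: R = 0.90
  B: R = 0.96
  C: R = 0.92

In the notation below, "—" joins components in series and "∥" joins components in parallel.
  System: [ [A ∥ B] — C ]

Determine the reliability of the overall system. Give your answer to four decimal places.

Parallel (A and B): 1 − (1 − 0.900000)(1 − 0.960000) = 0.996000
Series ([0.996000] and C): 0.996000 × 0.920000 = 0.9163

0.9163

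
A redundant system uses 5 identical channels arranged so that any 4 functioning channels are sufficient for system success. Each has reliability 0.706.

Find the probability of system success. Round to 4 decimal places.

R = Σ_{i=4}^{5} C(5,i) p^i (1−p)^{5−i} with p = 0.706
C(5,4)·0.706^4·0.294^1 = 0.365205
C(5,5)·0.706^5·0.294^0 = 0.175398
Sum = 0.5406

0.5406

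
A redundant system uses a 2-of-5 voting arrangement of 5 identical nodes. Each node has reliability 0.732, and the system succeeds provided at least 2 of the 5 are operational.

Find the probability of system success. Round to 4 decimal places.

R = Σ_{i=2}^{5} C(5,i) p^i (1−p)^{5−i} with p = 0.732
C(5,2)·0.732^2·0.268^3 = 0.103140
C(5,3)·0.732^3·0.268^2 = 0.281710
C(5,4)·0.732^4·0.268^1 = 0.384724
C(5,5)·0.732^5·0.268^0 = 0.210163
Sum = 0.9797

0.9797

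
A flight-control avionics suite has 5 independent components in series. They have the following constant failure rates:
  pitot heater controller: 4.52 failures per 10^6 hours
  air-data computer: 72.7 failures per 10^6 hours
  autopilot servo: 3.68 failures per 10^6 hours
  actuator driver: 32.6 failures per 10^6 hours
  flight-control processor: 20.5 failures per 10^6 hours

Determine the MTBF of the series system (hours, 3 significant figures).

7460

Series of exponential components: λ_sys = Σ λ_i
λ_sys = 0.00000452 + 0.0000727 + 0.00000368 + 0.0000326 + 0.0000205 = 1.3400e-04 /h
MTBF = 1 / λ_sys = 7460 h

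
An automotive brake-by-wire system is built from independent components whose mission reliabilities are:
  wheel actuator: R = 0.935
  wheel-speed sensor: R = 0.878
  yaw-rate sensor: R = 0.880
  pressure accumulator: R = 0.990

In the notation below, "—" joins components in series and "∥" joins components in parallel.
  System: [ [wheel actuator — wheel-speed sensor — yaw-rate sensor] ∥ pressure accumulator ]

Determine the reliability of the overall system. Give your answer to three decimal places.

0.997

Series (wheel actuator, wheel-speed sensor, and yaw-rate sensor): 0.93500 × 0.87800 × 0.88000 = 0.72242
Parallel ([0.72242] and pressure accumulator): 1 − (1 − 0.72242)(1 − 0.99000) = 0.997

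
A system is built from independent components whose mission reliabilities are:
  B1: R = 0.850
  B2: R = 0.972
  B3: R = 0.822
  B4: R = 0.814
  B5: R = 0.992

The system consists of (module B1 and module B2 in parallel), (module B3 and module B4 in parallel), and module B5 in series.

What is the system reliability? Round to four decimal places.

0.9551

Parallel (B1 and B2): 1 − (1 − 0.850000)(1 − 0.972000) = 0.995800
Parallel (B3 and B4): 1 − (1 − 0.822000)(1 − 0.814000) = 0.966892
Series ([0.995800], [0.966892], and B5): 0.995800 × 0.966892 × 0.992000 = 0.9551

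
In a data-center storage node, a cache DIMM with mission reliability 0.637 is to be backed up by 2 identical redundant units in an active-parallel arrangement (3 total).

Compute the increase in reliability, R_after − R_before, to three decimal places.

R_before = 0.637
R_after = 1 − (1 − 0.637)^3 = 0.952
ΔR = 0.952 − 0.637 = 0.315

0.315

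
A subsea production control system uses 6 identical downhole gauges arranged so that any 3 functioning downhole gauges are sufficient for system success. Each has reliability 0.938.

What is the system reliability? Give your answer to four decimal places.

R = Σ_{i=3}^{6} C(6,i) p^i (1−p)^{6−i} with p = 0.938
C(6,3)·0.938^3·0.062^3 = 0.003934
C(6,4)·0.938^4·0.062^2 = 0.044636
C(6,5)·0.938^5·0.062^1 = 0.270120
C(6,6)·0.938^6·0.062^0 = 0.681110
Sum = 0.9998

0.9998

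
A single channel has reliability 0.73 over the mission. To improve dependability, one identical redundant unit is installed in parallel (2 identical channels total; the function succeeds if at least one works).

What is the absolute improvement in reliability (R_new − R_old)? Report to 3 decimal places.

R_before = 0.73
R_after = 1 − (1 − 0.73)^2 = 0.927
ΔR = 0.927 − 0.73 = 0.197

0.197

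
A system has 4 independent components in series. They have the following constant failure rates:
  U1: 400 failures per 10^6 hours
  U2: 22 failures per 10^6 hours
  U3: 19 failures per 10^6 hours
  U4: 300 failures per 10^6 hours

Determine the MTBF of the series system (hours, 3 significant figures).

Series of exponential components: λ_sys = Σ λ_i
λ_sys = 0.00040 + 0.000022 + 0.000019 + 0.00030 = 7.4100e-04 /h
MTBF = 1 / λ_sys = 1350 h

1350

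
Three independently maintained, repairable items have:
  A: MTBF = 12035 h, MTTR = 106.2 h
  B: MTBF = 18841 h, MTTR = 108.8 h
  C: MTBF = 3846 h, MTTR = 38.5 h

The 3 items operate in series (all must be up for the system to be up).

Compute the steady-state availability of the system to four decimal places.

0.9758

A(A) = MTBF/(MTBF+MTTR) = 12035/(12035+106.2) = 0.991253
A(B) = MTBF/(MTBF+MTTR) = 18841/(18841+108.8) = 0.994259
A(C) = MTBF/(MTBF+MTTR) = 3846/(3846+38.5) = 0.990089
Series availability: 0.991253 × 0.994259 × 0.990089 = 0.9758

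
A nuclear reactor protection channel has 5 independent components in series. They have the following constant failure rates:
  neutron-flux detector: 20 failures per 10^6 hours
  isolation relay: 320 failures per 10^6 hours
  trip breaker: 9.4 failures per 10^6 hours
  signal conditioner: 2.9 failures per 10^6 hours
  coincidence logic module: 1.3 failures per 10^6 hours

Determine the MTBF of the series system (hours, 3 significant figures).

Series of exponential components: λ_sys = Σ λ_i
λ_sys = 0.000020 + 0.00032 + 0.0000094 + 0.0000029 + 0.0000013 = 3.5360e-04 /h
MTBF = 1 / λ_sys = 2830 h

2830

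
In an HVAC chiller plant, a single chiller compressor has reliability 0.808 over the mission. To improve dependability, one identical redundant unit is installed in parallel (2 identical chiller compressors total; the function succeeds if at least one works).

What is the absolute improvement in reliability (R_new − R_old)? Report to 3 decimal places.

R_before = 0.808
R_after = 1 − (1 − 0.808)^2 = 0.963
ΔR = 0.963 − 0.808 = 0.155

0.155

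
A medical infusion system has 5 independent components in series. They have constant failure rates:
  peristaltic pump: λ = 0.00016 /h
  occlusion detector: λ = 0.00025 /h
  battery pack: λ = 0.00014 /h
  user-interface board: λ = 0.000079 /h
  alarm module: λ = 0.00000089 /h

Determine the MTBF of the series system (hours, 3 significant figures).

1590

Series of exponential components: λ_sys = Σ λ_i
λ_sys = 0.00016 + 0.00025 + 0.00014 + 0.000079 + 0.00000089 = 6.2989e-04 /h
MTBF = 1 / λ_sys = 1590 h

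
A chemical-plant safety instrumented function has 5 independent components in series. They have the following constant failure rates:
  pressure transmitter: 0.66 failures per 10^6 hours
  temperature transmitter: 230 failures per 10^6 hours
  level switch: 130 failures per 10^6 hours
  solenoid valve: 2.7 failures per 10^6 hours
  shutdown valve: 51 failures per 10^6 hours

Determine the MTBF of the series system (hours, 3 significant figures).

2410

Series of exponential components: λ_sys = Σ λ_i
λ_sys = 0.00000066 + 0.00023 + 0.00013 + 0.0000027 + 0.000051 = 4.1436e-04 /h
MTBF = 1 / λ_sys = 2410 h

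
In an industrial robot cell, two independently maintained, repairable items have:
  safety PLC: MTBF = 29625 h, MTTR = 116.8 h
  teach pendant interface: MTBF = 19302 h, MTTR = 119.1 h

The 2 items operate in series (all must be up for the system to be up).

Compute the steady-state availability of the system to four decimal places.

A(safety PLC) = MTBF/(MTBF+MTTR) = 29625/(29625+116.8) = 0.996073
A(teach pendant interface) = MTBF/(MTBF+MTTR) = 19302/(19302+119.1) = 0.993867
Series availability: 0.996073 × 0.993867 = 0.9900

0.9900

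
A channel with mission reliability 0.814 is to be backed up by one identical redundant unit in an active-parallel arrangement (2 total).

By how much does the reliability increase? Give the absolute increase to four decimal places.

0.1514

R_before = 0.814
R_after = 1 − (1 − 0.814)^2 = 0.9654
ΔR = 0.9654 − 0.814 = 0.1514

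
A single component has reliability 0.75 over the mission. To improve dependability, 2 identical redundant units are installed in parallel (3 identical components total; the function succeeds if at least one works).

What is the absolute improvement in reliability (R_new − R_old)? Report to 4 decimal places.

R_before = 0.75
R_after = 1 − (1 − 0.75)^3 = 0.9844
ΔR = 0.9844 − 0.75 = 0.2344

0.2344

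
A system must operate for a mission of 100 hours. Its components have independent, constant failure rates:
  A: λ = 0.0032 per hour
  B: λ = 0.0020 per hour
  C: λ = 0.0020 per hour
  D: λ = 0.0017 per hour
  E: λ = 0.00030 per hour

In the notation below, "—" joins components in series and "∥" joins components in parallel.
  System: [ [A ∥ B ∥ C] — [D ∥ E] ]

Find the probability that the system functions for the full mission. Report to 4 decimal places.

0.9864

R(A) = exp(−0.0032 × 100) = 0.726149
R(B) = exp(−0.0020 × 100) = 0.818731
R(C) = exp(−0.0020 × 100) = 0.818731
R(D) = exp(−0.0017 × 100) = 0.843665
R(E) = exp(−0.00030 × 100) = 0.970446
Parallel (A, B, and C): 1 − (1 − 0.726149)(1 − 0.818731)(1 − 0.818731) = 0.991002
Parallel (D and E): 1 − (1 − 0.843665)(1 − 0.970446) = 0.995380
Series ([0.991002] and [0.995380]): 0.991002 × 0.995380 = 0.9864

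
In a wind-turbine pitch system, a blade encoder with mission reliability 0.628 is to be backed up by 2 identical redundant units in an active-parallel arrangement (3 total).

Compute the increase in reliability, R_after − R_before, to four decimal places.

0.3205

R_before = 0.628
R_after = 1 − (1 − 0.628)^3 = 0.9485
ΔR = 0.9485 − 0.628 = 0.3205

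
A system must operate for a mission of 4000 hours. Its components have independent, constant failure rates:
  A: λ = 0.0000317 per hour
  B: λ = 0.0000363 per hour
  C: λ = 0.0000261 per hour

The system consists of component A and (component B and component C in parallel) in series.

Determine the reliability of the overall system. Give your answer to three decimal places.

R(A) = exp(−0.0000317 × 4000) = 0.88091
R(B) = exp(−0.0000363 × 4000) = 0.86485
R(C) = exp(−0.0000261 × 4000) = 0.90086
Parallel (B and C): 1 − (1 − 0.86485)(1 − 0.90086) = 0.98660
Series (A and [0.98660]): 0.88091 × 0.98660 = 0.869

0.869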